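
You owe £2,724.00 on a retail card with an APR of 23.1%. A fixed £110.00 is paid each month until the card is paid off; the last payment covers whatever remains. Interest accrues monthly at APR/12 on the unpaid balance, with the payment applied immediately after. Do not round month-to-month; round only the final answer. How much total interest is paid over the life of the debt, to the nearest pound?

Monthly rate r = 23.1%/12 = 1.925% = 0.01925.
Payoff takes n = ⌈−ln(1 − rB₀/P)/ln(1+r)⌉ = ⌈33.964⌉ = 34 payments; the last is £106.11.
Total paid = 33·£110.00 + £106.11 = £3,736.11.
Total interest = total paid − principal = £3,736.11 − £2,724.00 = £1,012.11.

£1,012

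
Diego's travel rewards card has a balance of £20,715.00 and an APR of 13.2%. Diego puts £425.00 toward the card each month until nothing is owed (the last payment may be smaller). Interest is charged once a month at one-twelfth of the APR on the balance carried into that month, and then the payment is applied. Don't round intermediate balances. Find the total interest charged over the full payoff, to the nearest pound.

£9,129

Monthly rate r = 13.2%/12 = 1.1% = 0.011.
Payoff takes n = ⌈−ln(1 − rB₀/P)/ln(1+r)⌉ = ⌈70.220⌉ = 71 payments; the last is £93.81.
Total paid = 70·£425.00 + £93.81 = £29,843.81.
Total interest = total paid − principal = £29,843.81 − £20,715.00 = £9,128.81.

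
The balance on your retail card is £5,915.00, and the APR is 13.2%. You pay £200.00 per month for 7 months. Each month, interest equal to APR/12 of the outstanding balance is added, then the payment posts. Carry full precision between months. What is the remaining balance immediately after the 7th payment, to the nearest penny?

£4,938.71

Monthly rate r = 13.2%/12 = 1.1% = 0.011.
Each month: B ← B·(1+r) − £200.00.
Month 1: interest £65.06; balance after payment £5,780.06.
Month 2: interest £63.58; balance after payment £5,643.65.
Month 3: interest £62.08; balance after payment £5,505.73.
Month 4: interest £60.56; balance after payment £5,366.29.
Month 5: interest £59.03; balance after payment £5,225.32.
Month 6: interest £57.48; balance after payment £5,082.80.
Month 7: interest £55.91; balance after payment £4,938.71.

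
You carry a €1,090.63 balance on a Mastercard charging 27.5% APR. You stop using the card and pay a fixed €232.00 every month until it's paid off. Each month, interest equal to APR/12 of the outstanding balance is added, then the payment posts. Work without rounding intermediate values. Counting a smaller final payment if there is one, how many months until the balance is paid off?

6 payments

Monthly rate r = 27.5%/12 = 2.29167% = 0.0229167.
Recurrence: B ← B·(1+r) − €232.00.
Month 1: interest €24.99; balance after payment €883.62.
Month 2: interest €20.25; balance after payment €671.87.
Month 3: interest €15.40; balance after payment €455.27.
Month 4: interest €10.43; balance after payment €233.70.
Month 5: interest €5.36; balance after payment €7.06.
Month 6: interest €0.16; balance after payment €0.00.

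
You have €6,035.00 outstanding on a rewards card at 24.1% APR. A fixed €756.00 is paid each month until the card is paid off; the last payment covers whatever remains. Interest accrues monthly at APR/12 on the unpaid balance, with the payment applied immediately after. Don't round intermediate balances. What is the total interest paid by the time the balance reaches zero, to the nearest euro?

€610

Monthly rate r = 24.1%/12 = 2.00833% = 0.0200833.
Payoff takes n = ⌈−ln(1 − rB₀/P)/ln(1+r)⌉ = ⌈8.788⌉ = 9 payments; the last is €596.70.
Total paid = 8·€756.00 + €596.70 = €6,644.70.
Total interest = total paid − principal = €6,644.70 − €6,035.00 = €609.70.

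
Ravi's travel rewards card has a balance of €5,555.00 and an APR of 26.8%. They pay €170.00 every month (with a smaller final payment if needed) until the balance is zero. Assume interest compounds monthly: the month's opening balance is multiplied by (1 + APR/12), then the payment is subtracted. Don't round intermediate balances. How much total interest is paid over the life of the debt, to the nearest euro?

€4,516

Monthly rate r = 26.8%/12 = 2.23333% = 0.0223333.
Payoff takes n = ⌈−ln(1 − rB₀/P)/ln(1+r)⌉ = ⌈59.241⌉ = 60 payments; the last is €41.37.
Total paid = 59·€170.00 + €41.37 = €10,071.37.
Total interest = total paid − principal = €10,071.37 − €5,555.00 = €4,516.37.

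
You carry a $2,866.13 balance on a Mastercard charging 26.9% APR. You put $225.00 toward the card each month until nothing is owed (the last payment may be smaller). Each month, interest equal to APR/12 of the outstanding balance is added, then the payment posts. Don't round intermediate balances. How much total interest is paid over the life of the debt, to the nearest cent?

Monthly rate r = 26.9%/12 = 2.24167% = 0.0224167.
Payoff takes n = ⌈−ln(1 − rB₀/P)/ln(1+r)⌉ = ⌈15.167⌉ = 16 payments; the last is $37.98.
Total paid = 15·$225.00 + $37.98 = $3,412.98.
Total interest = total paid − principal = $3,412.98 − $2,866.13 = $546.85.

$546.85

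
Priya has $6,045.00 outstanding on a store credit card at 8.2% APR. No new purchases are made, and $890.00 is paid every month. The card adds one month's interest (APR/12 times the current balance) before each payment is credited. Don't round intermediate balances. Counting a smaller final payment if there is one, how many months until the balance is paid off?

7 months

Monthly rate r = 8.2%/12 = 0.683333% = 0.00683333.
Recurrence: B ← B·(1+r) − $890.00.
Month 1: interest $41.31; balance after payment $5,196.31.
Month 2: interest $35.51; balance after payment $4,341.82.
Closed form: n = −ln(1 − rB₀/P)/ln(1+r) = −ln(0.95359)/ln(1.00683) ≈ 6.979, so the balance reaches zero during payment 7.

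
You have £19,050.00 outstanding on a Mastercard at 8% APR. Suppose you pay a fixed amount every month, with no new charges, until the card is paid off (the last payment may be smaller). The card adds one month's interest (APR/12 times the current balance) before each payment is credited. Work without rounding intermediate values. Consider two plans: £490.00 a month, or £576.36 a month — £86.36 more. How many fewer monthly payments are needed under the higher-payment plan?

Monthly rate r = 8%/12 = 0.666667% = 0.00666667.
At £490.00/mo: n = ⌈−ln(1 − rB₀/P)/ln(1+r)⌉ = 46 payments (last £73.82); total interest = total paid − £19,050.00 = £3,073.82.
At £576.36/mo: 38 payments (last £265.91); total interest £2,541.23.
Payments saved = 46 − 38 = 8.

8 fewer payments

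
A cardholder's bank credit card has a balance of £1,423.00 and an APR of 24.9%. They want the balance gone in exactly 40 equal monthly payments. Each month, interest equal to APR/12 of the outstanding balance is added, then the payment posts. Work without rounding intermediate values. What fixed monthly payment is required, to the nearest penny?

£52.71

Monthly rate r = 24.9%/12 = 2.075% = 0.02075.
Level-payment amortization: P = B₀·r / (1 − (1+r)^(−n)) = 1423.00·0.02075 / (1 − 1.02075^(−40)).
Denominator 1 − (1+r)^(−40) = 0.560231158.
P = 29.5272 / 0.560231158 ≈ 52.71.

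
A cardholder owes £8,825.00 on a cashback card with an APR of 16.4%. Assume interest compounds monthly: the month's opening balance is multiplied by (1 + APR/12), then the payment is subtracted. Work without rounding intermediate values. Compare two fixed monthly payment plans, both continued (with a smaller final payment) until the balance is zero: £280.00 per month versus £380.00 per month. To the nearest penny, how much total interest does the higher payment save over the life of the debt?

£933.05

Monthly rate r = 16.4%/12 = 1.36667% = 0.0136667.
At £280.00/mo: n = ⌈−ln(1 − rB₀/P)/ln(1+r)⌉ = 42 payments (last £142.52); total interest = total paid − £8,825.00 = £2,797.52.
At £380.00/mo: 29 payments (last £49.47); total interest £1,864.47.
Interest saved = £2,797.52 − £1,864.47 = £933.05.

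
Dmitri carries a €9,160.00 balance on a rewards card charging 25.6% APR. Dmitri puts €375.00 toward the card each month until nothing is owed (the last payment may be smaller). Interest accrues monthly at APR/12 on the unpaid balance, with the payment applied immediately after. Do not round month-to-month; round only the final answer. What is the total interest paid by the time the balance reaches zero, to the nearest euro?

€3,920

Monthly rate r = 25.6%/12 = 2.13333% = 0.0213333.
Payoff takes n = ⌈−ln(1 − rB₀/P)/ln(1+r)⌉ = ⌈34.879⌉ = 35 payments; the last is €330.20.
Total paid = 34·€375.00 + €330.20 = €13,080.20.
Total interest = total paid − principal = €13,080.20 − €9,160.00 = €3,920.20.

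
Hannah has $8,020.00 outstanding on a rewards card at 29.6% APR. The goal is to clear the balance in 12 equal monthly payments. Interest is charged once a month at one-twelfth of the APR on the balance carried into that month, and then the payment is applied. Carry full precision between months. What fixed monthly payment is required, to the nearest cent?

$780.27

Monthly rate r = 29.6%/12 = 2.46667% = 0.0246667.
Level-payment amortization: P = B₀·r / (1 − (1+r)^(−n)) = 8020.00·0.0246667 / (1 − 1.02467^(−12)).
Denominator 1 − (1+r)^(−12) = 0.25353629.
P = 197.827 / 0.25353629 ≈ 780.27.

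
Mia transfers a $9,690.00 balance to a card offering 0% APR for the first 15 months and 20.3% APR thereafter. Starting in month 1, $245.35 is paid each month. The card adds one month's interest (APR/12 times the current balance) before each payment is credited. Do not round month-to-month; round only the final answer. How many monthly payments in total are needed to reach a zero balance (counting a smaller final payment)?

47 months

Promo months 1–15 at r₀ = 0%/12 = 0; months 16+ at r₁ = 20.3%/12 = 0.0169167.
After month 15 (no interest yet): B = $9,690.00 − 15·$245.35 = $6,009.75.
Then at r₁ with $245.35/mo: n₂ = −ln(1 − r₁·B/P)/ln(1+r₁) ≈ 31.90 → 32 more payments.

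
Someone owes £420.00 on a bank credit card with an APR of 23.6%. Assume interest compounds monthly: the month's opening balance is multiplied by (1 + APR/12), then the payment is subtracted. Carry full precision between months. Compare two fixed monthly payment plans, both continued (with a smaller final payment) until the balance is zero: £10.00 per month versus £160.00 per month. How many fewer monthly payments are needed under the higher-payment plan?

87 fewer payments

Monthly rate r = 23.6%/12 = 1.96667% = 0.0196667.
At £10.00/mo: n = ⌈−ln(1 − rB₀/P)/ln(1+r)⌉ = 90 payments (last £7.90); total interest = total paid − £420.00 = £477.90.
At £160.00/mo: 3 payments (last £115.77); total interest £15.77.
Payments saved = 90 − 3 = 87.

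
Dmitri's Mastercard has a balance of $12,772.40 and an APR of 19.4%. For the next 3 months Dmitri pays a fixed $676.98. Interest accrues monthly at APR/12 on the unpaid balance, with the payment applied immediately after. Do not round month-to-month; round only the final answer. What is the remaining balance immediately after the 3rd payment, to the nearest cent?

$11,337.98

Monthly rate r = 19.4%/12 = 1.61667% = 0.0161667.
Each month: B ← B·(1+r) − $676.98.
Month 1: interest $206.49; balance after payment $12,301.91.
Month 2: interest $198.88; balance after payment $11,823.81.
Month 3: interest $191.15; balance after payment $11,337.98.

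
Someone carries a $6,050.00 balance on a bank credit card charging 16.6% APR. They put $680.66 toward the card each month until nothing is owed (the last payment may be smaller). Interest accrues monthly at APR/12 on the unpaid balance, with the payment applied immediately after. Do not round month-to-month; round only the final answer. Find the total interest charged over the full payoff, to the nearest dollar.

Monthly rate r = 16.6%/12 = 1.38333% = 0.0138333.
Payoff takes n = ⌈−ln(1 − rB₀/P)/ln(1+r)⌉ = ⌈9.550⌉ = 10 payments; the last is $375.32.
Total paid = 9·$680.66 + $375.32 = $6,501.26.
Total interest = total paid − principal = $6,501.26 − $6,050.00 = $451.26.

$451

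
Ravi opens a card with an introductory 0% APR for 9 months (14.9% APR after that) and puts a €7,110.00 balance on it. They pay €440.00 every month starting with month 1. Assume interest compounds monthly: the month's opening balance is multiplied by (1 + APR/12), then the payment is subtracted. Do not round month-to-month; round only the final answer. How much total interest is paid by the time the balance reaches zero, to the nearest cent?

€170.01

Promo months 1–9 at r₀ = 0%/12 = 0; months 10+ at r₁ = 14.9%/12 = 0.0124167.
After month 9 (no interest yet): B = €7,110.00 − 9·€440.00 = €3,150.00.
Then at r₁ with €440.00/mo: n₂ = −ln(1 − r₁·B/P)/ln(1+r₁) ≈ 7.54 → 8 more payments.
Total paid = 16·€440.00 + €240.01 = €7,280.01; interest = €7,280.01 − €7,110.00 = €170.01.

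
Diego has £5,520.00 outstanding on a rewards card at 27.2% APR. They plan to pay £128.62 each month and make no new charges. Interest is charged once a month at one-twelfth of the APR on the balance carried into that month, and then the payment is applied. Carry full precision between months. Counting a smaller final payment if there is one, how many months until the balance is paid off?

161 months

Monthly rate r = 27.2%/12 = 2.26667% = 0.0226667.
Recurrence: B ← B·(1+r) − £128.62.
Month 1: interest £125.12; balance after payment £5,516.50.
Month 2: interest £125.04; balance after payment £5,512.92.
Closed form: n = −ln(1 − rB₀/P)/ln(1+r) = −ln(0.027212)/ln(1.02267) ≈ 160.800, so the balance reaches zero during payment 161.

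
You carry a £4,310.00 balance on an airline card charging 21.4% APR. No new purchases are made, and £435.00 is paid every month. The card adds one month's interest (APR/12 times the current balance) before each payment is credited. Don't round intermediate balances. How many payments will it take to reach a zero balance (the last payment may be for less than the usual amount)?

Monthly rate r = 21.4%/12 = 1.78333% = 0.0178333.
Recurrence: B ← B·(1+r) − £435.00.
Month 1: interest £76.86; balance after payment £3,951.86.
Month 2: interest £70.47; balance after payment £3,587.34.
Closed form: n = −ln(1 − rB₀/P)/ln(1+r) = −ln(0.82331)/ln(1.01783) ≈ 10.999, so the balance reaches zero during payment 11.

11 months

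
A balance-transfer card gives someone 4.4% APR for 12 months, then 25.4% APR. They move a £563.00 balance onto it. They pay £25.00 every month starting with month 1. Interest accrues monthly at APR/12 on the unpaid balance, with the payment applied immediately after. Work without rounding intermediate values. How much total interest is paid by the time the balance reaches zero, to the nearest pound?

£63

Promo months 1–12 at r₀ = 4.4%/12 = 0.00366667; months 13+ at r₁ = 25.4%/12 = 0.0211667.
After month 12: iterate B ← B·(1+r₀) − £25.00 for 12 months → £282.15.
Then at r₁ with £25.00/mo: n₂ = −ln(1 − r₁·B/P)/ln(1+r₁) ≈ 13.03 → 14 more payments.
Total paid = 25·£25.00 + £0.82 = £625.82; interest = £625.82 − £563.00 = £62.82.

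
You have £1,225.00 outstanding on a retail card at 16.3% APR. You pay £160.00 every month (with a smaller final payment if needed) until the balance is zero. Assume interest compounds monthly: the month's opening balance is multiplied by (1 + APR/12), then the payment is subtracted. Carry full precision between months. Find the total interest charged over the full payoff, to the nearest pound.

£77

Monthly rate r = 16.3%/12 = 1.35833% = 0.0135833.
Payoff takes n = ⌈−ln(1 − rB₀/P)/ln(1+r)⌉ = ⌈8.139⌉ = 9 payments; the last is £22.39.
Total paid = 8·£160.00 + £22.39 = £1,302.39.
Total interest = total paid − principal = £1,302.39 − £1,225.00 = £77.39.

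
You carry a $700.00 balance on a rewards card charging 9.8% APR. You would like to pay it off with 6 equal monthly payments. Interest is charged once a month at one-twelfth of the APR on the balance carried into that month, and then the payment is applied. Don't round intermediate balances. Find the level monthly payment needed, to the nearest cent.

$120.02

Monthly rate r = 9.8%/12 = 0.816667% = 0.00816667.
Level-payment amortization: P = B₀·r / (1 − (1+r)^(−n)) = 700.00·0.00816667 / (1 − 1.00817^(−6)).
Denominator 1 − (1+r)^(−6) = 0.0476293668.
P = 5.71667 / 0.0476293668 ≈ 120.02.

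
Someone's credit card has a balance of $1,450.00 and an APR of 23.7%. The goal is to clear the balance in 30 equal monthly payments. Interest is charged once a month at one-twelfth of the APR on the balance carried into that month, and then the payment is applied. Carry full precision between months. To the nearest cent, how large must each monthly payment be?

Monthly rate r = 23.7%/12 = 1.975% = 0.01975.
Level-payment amortization: P = B₀·r / (1 − (1+r)^(−n)) = 1450.00·0.01975 / (1 − 1.01975^(−30)).
Denominator 1 − (1+r)^(−30) = 0.443854304.
P = 28.6375 / 0.443854304 ≈ 64.52.

$64.52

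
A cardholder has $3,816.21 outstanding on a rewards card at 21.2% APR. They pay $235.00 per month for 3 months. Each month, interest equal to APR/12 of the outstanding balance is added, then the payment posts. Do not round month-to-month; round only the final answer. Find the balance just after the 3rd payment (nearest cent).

Monthly rate r = 21.2%/12 = 1.76667% = 0.0176667.
Each month: B ← B·(1+r) − $235.00.
Month 1: interest $67.42; balance after payment $3,648.63.
Month 2: interest $64.46; balance after payment $3,478.09.
Month 3: interest $61.45; balance after payment $3,304.54.

$3,304.54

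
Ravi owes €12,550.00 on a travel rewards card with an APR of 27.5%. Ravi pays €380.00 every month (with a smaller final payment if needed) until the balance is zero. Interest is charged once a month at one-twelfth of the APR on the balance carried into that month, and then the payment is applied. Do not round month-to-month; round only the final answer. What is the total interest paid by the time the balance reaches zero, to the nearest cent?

Monthly rate r = 27.5%/12 = 2.29167% = 0.0229167.
Payoff takes n = ⌈−ln(1 − rB₀/P)/ln(1+r)⌉ = ⌈62.410⌉ = 63 payments; the last is €156.88.
Total paid = 62·€380.00 + €156.88 = €23,716.88.
Total interest = total paid − principal = €23,716.88 − €12,550.00 = €11,166.88.

€11,166.88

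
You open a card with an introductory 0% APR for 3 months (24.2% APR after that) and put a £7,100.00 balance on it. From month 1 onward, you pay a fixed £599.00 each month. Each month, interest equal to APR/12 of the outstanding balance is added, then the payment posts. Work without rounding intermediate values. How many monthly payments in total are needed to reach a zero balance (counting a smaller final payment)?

Promo months 1–3 at r₀ = 0%/12 = 0; months 4+ at r₁ = 24.2%/12 = 0.0201667.
After month 3 (no interest yet): B = £7,100.00 − 3·£599.00 = £5,303.00.
Then at r₁ with £599.00/mo: n₂ = −ln(1 − r₁·B/P)/ln(1+r₁) ≈ 9.85 → 10 more payments.

13 payments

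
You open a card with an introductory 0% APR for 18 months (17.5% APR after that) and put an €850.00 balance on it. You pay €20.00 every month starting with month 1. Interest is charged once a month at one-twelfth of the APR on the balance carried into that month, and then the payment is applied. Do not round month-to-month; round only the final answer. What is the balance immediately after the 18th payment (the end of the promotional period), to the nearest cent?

€490.00

Promo months 1–18 at r₀ = 0%/12 = 0; months 19+ at r₁ = 17.5%/12 = 0.0145833.
After month 18 (no interest yet): B = €850.00 − 18·€20.00 = €490.00.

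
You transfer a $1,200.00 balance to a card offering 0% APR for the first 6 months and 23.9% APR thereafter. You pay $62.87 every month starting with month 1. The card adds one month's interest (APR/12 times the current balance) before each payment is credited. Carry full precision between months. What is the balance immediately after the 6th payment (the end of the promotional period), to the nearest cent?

$822.78

Promo months 1–6 at r₀ = 0%/12 = 0; months 7+ at r₁ = 23.9%/12 = 0.0199167.
After month 6 (no interest yet): B = $1,200.00 − 6·$62.87 = $822.78.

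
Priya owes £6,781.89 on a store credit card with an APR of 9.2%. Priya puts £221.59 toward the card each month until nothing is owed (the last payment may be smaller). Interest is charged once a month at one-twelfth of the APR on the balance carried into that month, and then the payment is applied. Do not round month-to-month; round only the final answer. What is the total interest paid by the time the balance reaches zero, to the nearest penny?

Monthly rate r = 9.2%/12 = 0.766667% = 0.00766667.
Payoff takes n = ⌈−ln(1 − rB₀/P)/ln(1+r)⌉ = ⌈35.013⌉ = 36 payments; the last is £2.99.
Total paid = 35·£221.59 + £2.99 = £7,758.64.
Total interest = total paid − principal = £7,758.64 − £6,781.89 = £976.75.

£976.75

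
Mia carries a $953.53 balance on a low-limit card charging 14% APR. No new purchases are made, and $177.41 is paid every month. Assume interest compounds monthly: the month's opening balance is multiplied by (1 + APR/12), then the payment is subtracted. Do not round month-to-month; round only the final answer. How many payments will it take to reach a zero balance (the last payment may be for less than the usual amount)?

6 payments

Monthly rate r = 14%/12 = 1.16667% = 0.0116667.
Recurrence: B ← B·(1+r) − $177.41.
Month 1: interest $11.12; balance after payment $787.24.
Month 2: interest $9.18; balance after payment $619.02.
Month 3: interest $7.22; balance after payment $448.83.
Month 4: interest $5.24; balance after payment $276.66.
Month 5: interest $3.23; balance after payment $102.47.
Month 6: interest $1.20; balance after payment $0.00.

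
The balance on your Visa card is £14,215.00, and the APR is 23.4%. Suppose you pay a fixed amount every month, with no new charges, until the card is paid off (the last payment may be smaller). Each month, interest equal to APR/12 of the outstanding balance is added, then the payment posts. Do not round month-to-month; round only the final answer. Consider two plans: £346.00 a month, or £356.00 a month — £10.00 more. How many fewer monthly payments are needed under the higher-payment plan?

5 fewer payments

Monthly rate r = 23.4%/12 = 1.95% = 0.0195.
At £346.00/mo: n = ⌈−ln(1 − rB₀/P)/ln(1+r)⌉ = 84 payments (last £219.43); total interest = total paid − £14,215.00 = £14,722.43.
At £356.00/mo: 79 payments (last £29.06); total interest £13,582.06.
Payments saved = 84 − 79 = 5.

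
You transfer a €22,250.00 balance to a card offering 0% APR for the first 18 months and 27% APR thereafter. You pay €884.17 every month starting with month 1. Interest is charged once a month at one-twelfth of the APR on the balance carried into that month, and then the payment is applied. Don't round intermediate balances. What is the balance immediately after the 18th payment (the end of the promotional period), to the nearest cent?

€6,334.94

Promo months 1–18 at r₀ = 0%/12 = 0; months 19+ at r₁ = 27%/12 = 0.0225.
After month 18 (no interest yet): B = €22,250.00 − 18·€884.17 = €6,334.94.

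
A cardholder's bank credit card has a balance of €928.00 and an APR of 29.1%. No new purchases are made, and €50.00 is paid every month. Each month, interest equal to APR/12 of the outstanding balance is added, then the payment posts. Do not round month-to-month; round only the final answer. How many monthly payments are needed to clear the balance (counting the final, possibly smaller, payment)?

25 months

Monthly rate r = 29.1%/12 = 2.425% = 0.02425.
Recurrence: B ← B·(1+r) − €50.00.
Month 1: interest €22.50; balance after payment €900.50.
Month 2: interest €21.84; balance after payment €872.34.
Closed form: n = −ln(1 − rB₀/P)/ln(1+r) = −ln(0.54992)/ln(1.02425) ≈ 24.957, so the balance reaches zero during payment 25.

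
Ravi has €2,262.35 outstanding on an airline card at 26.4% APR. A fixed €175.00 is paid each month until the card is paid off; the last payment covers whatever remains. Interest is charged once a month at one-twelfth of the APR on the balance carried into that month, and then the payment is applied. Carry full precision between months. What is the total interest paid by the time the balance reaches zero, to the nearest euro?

€429

Monthly rate r = 26.4%/12 = 2.2% = 0.022.
Payoff takes n = ⌈−ln(1 − rB₀/P)/ln(1+r)⌉ = ⌈15.378⌉ = 16 payments; the last is €66.59.
Total paid = 15·€175.00 + €66.59 = €2,691.59.
Total interest = total paid − principal = €2,691.59 − €2,262.35 = €429.24.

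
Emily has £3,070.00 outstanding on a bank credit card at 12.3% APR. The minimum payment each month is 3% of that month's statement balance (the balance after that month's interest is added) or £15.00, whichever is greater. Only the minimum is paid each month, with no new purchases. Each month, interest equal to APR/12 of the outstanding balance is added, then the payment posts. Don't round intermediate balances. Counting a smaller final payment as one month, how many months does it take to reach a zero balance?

131 months

Monthly rate r = 12.3%/12 = 1.025% = 0.01025.
While 3% of the post-interest balance exceeds £15.00, each month B ← (B·(1+r))·(1 − 0.03), i.e. B shrinks by the factor (1+r)·0.97 = 0.97994.
This holds for months 1–91. Entering month 92 the balance is £485.73; 3% of the post-interest balance is now below £15.00, so the flat £15.00 minimum applies from here.
From month 92 a fixed £15.00 at rate r clears £485.73 in 40 more payments. Total: 91 + 40 = 131 months.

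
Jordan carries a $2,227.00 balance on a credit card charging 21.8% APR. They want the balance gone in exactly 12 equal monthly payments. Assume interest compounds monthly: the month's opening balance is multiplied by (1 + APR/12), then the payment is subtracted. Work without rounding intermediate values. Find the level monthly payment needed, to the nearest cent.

Monthly rate r = 21.8%/12 = 1.81667% = 0.0181667.
Level-payment amortization: P = B₀·r / (1 − (1+r)^(−n)) = 2227.00·0.0181667 / (1 − 1.01817^(−12)).
Denominator 1 − (1+r)^(−12) = 0.194299741.
P = 40.4572 / 0.194299741 ≈ 208.22.

$208.22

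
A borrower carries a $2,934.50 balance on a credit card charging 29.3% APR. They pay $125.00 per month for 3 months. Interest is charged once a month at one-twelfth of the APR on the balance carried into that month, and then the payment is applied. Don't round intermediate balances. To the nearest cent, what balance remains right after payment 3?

$2,770.51

Monthly rate r = 29.3%/12 = 2.44167% = 0.0244167.
Each month: B ← B·(1+r) − $125.00.
Month 1: interest $71.65; balance after payment $2,881.15.
Month 2: interest $70.35; balance after payment $2,826.50.
Month 3: interest $69.01; balance after payment $2,770.51.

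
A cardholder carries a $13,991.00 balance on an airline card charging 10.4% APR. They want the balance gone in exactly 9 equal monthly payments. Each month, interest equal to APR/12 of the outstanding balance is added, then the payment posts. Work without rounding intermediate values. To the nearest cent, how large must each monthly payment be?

Monthly rate r = 10.4%/12 = 0.866667% = 0.00866667.
Level-payment amortization: P = B₀·r / (1 − (1+r)^(−n)) = 13991.00·0.00866667 / (1 − 1.00867^(−9)).
Denominator 1 − (1+r)^(−9) = 0.0747246779.
P = 121.255 / 0.0747246779 ≈ 1622.69.

$1,622.69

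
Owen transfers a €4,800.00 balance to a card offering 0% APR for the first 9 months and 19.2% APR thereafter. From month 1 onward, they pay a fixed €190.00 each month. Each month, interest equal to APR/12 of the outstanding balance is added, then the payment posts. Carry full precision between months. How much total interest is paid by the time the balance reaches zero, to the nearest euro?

Promo months 1–9 at r₀ = 0%/12 = 0; months 10+ at r₁ = 19.2%/12 = 0.016.
After month 9 (no interest yet): B = €4,800.00 − 9·€190.00 = €3,090.00.
Then at r₁ with €190.00/mo: n₂ = −ln(1 − r₁·B/P)/ln(1+r₁) ≈ 18.99 → 19 more payments.
Total paid = 27·€190.00 + €187.58 = €5,317.58; interest = €5,317.58 − €4,800.00 = €517.58.

€518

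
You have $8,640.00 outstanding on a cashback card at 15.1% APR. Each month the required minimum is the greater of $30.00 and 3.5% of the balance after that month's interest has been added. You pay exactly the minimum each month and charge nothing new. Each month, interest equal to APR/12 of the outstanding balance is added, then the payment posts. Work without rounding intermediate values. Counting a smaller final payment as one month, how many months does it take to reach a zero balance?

Monthly rate r = 15.1%/12 = 1.25833% = 0.0125833.
While 3.5% of the post-interest balance exceeds $30.00, each month B ← (B·(1+r))·(1 − 0.035), i.e. B shrinks by the factor (1+r)·0.965 = 0.97714.
This holds for months 1–101. Entering month 102 the balance is $836.14; 3.5% of the post-interest balance is now below $30.00, so the flat $30.00 minimum applies from here.
From month 102 a fixed $30.00 at rate r clears $836.14 in 35 more payments. Total: 101 + 35 = 136 months.

136 months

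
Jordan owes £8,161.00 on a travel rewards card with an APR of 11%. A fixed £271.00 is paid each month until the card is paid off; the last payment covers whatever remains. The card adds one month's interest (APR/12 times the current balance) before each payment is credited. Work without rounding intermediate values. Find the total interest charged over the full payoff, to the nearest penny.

Monthly rate r = 11%/12 = 0.916667% = 0.00916667.
Payoff takes n = ⌈−ln(1 − rB₀/P)/ln(1+r)⌉ = ⌈35.401⌉ = 36 payments; the last is £108.97.
Total paid = 35·£271.00 + £108.97 = £9,593.97.
Total interest = total paid − principal = £9,593.97 − £8,161.00 = £1,432.97.

£1,432.97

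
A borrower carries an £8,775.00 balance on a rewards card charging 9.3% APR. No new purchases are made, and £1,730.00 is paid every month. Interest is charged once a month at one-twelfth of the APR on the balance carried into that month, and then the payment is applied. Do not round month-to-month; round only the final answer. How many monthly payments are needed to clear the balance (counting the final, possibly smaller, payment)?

Monthly rate r = 9.3%/12 = 0.775% = 0.00775.
Recurrence: B ← B·(1+r) − £1,730.00.
Month 1: interest £68.01; balance after payment £7,113.01.
Month 2: interest £55.13; balance after payment £5,438.13.
Month 3: interest £42.15; balance after payment £3,750.28.
Month 4: interest £29.06; balance after payment £2,049.34.
Month 5: interest £15.88; balance after payment £335.22.
Month 6: interest £2.60; balance after payment £0.00.

6 payments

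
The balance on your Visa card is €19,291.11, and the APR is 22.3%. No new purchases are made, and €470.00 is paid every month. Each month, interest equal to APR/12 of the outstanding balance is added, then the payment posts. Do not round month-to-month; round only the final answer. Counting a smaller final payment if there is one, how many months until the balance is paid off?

79 months

Monthly rate r = 22.3%/12 = 1.85833% = 0.0185833.
Recurrence: B ← B·(1+r) − €470.00.
Month 1: interest €358.49; balance after payment €19,179.60.
Month 2: interest €356.42; balance after payment €19,066.02.
Closed form: n = −ln(1 − rB₀/P)/ln(1+r) = −ln(0.23725)/ln(1.01858) ≈ 78.133, so the balance reaches zero during payment 79.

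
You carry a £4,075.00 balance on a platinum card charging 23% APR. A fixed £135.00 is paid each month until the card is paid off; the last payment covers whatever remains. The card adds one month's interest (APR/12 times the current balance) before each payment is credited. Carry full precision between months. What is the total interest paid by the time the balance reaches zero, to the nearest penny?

Monthly rate r = 23%/12 = 1.91667% = 0.0191667.
Payoff takes n = ⌈−ln(1 − rB₀/P)/ln(1+r)⌉ = ⌈45.512⌉ = 46 payments; the last is £69.40.
Total paid = 45·£135.00 + £69.40 = £6,144.40.
Total interest = total paid − principal = £6,144.40 − £4,075.00 = £2,069.40.

£2,069.40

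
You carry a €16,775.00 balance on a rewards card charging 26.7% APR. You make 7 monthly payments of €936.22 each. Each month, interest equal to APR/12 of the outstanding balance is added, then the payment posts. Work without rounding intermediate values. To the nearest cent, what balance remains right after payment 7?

€12,561.14

Monthly rate r = 26.7%/12 = 2.225% = 0.02225.
Each month: B ← B·(1+r) − €936.22.
Month 1: interest €373.24; balance after payment €16,212.02.
Month 2: interest €360.72; balance after payment €15,636.52.
Month 3: interest €347.91; balance after payment €15,048.21.
Month 4: interest €334.82; balance after payment €14,446.82.
Month 5: interest €321.44; balance after payment €13,832.04.
Month 6: interest €307.76; balance after payment €13,203.58.
Month 7: interest €293.78; balance after payment €12,561.14.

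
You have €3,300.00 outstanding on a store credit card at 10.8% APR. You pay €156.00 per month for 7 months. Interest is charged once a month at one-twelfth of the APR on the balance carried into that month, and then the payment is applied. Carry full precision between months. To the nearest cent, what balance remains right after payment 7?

€2,391.67

Monthly rate r = 10.8%/12 = 0.9% = 0.009.
Each month: B ← B·(1+r) − €156.00.
Month 1: interest €29.70; balance after payment €3,173.70.
Month 2: interest €28.56; balance after payment €3,046.26.
Month 3: interest €27.42; balance after payment €2,917.68.
Month 4: interest €26.26; balance after payment €2,787.94.
Month 5: interest €25.09; balance after payment €2,657.03.
Month 6: interest €23.91; balance after payment €2,524.94.
Month 7: interest €22.72; balance after payment €2,391.67.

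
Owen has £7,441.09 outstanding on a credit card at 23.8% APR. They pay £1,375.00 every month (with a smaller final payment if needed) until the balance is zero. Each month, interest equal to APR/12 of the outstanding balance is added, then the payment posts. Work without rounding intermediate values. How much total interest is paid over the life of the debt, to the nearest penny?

Monthly rate r = 23.8%/12 = 1.98333% = 0.0198333.
Payoff takes n = ⌈−ln(1 − rB₀/P)/ln(1+r)⌉ = ⌈5.781⌉ = 6 payments; the last is £1,076.62.
Total paid = 5·£1,375.00 + £1,076.62 = £7,951.62.
Total interest = total paid − principal = £7,951.62 − £7,441.09 = £510.53.

£510.53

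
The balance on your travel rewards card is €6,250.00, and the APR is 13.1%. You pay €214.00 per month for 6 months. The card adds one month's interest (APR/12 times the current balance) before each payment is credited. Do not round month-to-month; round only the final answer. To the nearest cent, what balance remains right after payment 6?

€5,351.15

Monthly rate r = 13.1%/12 = 1.09167% = 0.0109167.
Each month: B ← B·(1+r) − €214.00.
Month 1: interest €68.23; balance after payment €6,104.23.
Month 2: interest €66.64; balance after payment €5,956.87.
Month 3: interest €65.03; balance after payment €5,807.90.
Month 4: interest €63.40; balance after payment €5,657.30.
Month 5: interest €61.76; balance after payment €5,505.06.
Month 6: interest €60.10; balance after payment €5,351.15.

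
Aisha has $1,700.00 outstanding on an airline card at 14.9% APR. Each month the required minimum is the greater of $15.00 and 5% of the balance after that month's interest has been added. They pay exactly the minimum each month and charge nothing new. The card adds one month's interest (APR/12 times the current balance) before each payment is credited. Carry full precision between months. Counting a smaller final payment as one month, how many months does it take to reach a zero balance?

Monthly rate r = 14.9%/12 = 1.24167% = 0.0124167.
While 5% of the post-interest balance exceeds $15.00, each month B ← (B·(1+r))·(1 − 0.05), i.e. B shrinks by the factor (1+r)·0.95 = 0.9618.
This holds for months 1–45. Entering month 46 the balance is $294.56; 5% of the post-interest balance is now below $15.00, so the flat $15.00 minimum applies from here.
From month 46 a fixed $15.00 at rate r clears $294.56 in 23 more payments. Total: 45 + 23 = 68 months.

68 months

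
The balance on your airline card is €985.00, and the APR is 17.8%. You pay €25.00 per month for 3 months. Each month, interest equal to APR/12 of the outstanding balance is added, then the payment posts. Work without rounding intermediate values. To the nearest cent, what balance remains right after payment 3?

€953.37

Monthly rate r = 17.8%/12 = 1.48333% = 0.0148333.
Each month: B ← B·(1+r) − €25.00.
Month 1: interest €14.61; balance after payment €974.61.
Month 2: interest €14.46; balance after payment €964.07.
Month 3: interest €14.30; balance after payment €953.37.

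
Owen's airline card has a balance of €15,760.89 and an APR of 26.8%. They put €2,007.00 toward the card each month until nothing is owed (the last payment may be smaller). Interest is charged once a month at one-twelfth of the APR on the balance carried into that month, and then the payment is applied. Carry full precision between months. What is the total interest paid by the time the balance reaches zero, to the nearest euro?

Monthly rate r = 26.8%/12 = 2.23333% = 0.0223333.
Payoff takes n = ⌈−ln(1 − rB₀/P)/ln(1+r)⌉ = ⌈8.731⌉ = 9 payments; the last is €1,470.49.
Total paid = 8·€2,007.00 + €1,470.49 = €17,526.49.
Total interest = total paid − principal = €17,526.49 − €15,760.89 = €1,765.60.

€1,766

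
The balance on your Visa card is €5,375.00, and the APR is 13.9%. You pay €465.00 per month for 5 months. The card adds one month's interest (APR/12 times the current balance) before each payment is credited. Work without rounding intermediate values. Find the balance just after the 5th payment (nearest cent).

Monthly rate r = 13.9%/12 = 1.15833% = 0.0115833.
Each month: B ← B·(1+r) − €465.00.
Month 1: interest €62.26; balance after payment €4,972.26.
Month 2: interest €57.60; balance after payment €4,564.86.
Month 3: interest €52.88; balance after payment €4,152.73.
Month 4: interest €48.10; balance after payment €3,735.83.
Month 5: interest €43.27; balance after payment €3,314.11.

€3,314.11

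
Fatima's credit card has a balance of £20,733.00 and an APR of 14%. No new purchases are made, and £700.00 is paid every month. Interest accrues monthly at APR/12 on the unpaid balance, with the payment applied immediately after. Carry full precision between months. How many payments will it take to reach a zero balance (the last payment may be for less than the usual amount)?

37 months

Monthly rate r = 14%/12 = 1.16667% = 0.0116667.
Recurrence: B ← B·(1+r) − £700.00.
Month 1: interest £241.89; balance after payment £20,274.88.
Month 2: interest £236.54; balance after payment £19,811.43.
Closed form: n = −ln(1 − rB₀/P)/ln(1+r) = −ln(0.65445)/ln(1.01167) ≈ 36.551, so the balance reaches zero during payment 37.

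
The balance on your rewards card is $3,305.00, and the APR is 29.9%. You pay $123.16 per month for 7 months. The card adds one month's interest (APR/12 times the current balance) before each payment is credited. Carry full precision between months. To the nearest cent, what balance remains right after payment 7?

Monthly rate r = 29.9%/12 = 2.49167% = 0.0249167.
Each month: B ← B·(1+r) − $123.16.
Month 1: interest $82.35; balance after payment $3,264.19.
Month 2: interest $81.33; balance after payment $3,222.36.
Month 3: interest $80.29; balance after payment $3,179.49.
Month 4: interest $79.22; balance after payment $3,135.56.
Month 5: interest $78.13; balance after payment $3,090.52.
Month 6: interest $77.01; balance after payment $3,044.37.
Month 7: interest $75.86; balance after payment $2,997.06.

$2,997.06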